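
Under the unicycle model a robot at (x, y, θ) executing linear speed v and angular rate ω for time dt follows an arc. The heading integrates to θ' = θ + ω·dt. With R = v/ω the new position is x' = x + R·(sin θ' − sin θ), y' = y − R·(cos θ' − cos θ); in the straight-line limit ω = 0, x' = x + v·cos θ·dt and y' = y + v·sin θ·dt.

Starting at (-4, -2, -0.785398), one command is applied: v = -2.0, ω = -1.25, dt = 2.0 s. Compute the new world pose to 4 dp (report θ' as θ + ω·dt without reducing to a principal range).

(-2.6393, 0.7149, -3.2854)

θ' = -0.7854 + -1.25·2.0 = -3.2854
R = v/ω = -2.0/-1.25 = 1.6000
x' = -4 + 1.6000·(sin -3.2854 − sin -0.7854) = -2.6393
y' = -2 − 1.6000·(cos -3.2854 − cos -0.7854) = 0.7149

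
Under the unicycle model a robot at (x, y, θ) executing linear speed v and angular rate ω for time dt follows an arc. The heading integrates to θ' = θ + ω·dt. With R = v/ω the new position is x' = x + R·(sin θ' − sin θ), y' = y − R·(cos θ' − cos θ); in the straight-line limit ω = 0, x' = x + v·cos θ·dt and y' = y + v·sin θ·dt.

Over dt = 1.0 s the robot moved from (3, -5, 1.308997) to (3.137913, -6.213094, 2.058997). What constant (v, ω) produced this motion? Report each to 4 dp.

v = -1.2500, ω = 0.7500

Δθ = 2.058997 − 1.308997 = 0.750000
ω = Δθ/dt = 0.750000/1.0 = 0.7500
R = −Δy/(cos θ' − cos θ) = -1.6667
v = R·ω = -1.6667·0.7500 = -1.2500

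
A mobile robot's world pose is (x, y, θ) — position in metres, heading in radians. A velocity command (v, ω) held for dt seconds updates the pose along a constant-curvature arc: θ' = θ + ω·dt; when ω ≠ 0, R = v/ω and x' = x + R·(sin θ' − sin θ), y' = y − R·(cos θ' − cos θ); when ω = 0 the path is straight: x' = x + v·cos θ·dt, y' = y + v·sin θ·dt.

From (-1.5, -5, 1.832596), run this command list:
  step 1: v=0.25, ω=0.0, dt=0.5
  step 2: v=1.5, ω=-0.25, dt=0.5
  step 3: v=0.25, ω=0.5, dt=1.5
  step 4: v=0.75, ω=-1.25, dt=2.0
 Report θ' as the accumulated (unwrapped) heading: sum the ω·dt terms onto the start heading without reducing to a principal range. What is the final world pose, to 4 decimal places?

step 1: θ'=1.8326 (straight) → pose (-1.5324, -4.8793, 1.8326)
step 2: θ'=1.7076 (R=-6.0000) → pose (-1.6807, -4.1446, 1.7076)
step 3: θ'=2.4576 (R=0.5000) → pose (-1.8601, -3.8252, 2.4576)
step 4: θ'=-0.0424 (R=-0.6000) → pose (-1.4556, -2.7608, -0.0424)

(-1.4556, -2.7608, -0.0424)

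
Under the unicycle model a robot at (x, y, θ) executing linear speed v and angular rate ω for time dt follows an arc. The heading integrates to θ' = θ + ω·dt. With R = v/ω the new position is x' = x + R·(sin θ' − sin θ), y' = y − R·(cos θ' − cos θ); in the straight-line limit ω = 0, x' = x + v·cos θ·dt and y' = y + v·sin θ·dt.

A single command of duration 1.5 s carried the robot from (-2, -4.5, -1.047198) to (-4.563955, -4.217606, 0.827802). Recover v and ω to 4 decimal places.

Δθ = 0.827802 − -1.047198 = 1.875000
ω = Δθ/dt = 1.875000/1.5 = 1.2500
R = Δx/(sin θ' − sin θ) = -1.6000
v = R·ω = -1.6000·1.2500 = -2.0000

v = -2.0000, ω = 1.2500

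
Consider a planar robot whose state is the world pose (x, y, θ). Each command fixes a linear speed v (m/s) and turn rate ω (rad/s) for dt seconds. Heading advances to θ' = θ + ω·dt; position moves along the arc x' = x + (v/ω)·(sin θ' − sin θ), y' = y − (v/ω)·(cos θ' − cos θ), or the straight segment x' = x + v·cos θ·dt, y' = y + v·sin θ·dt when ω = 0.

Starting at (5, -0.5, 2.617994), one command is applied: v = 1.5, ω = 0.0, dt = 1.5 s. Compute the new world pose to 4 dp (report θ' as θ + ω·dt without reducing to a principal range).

(3.0514, 0.6250, 2.6180)

θ' = 2.6180 + 0.0·1.5 = 2.6180
ω = 0 → straight: x' = 5 + 1.5·cos(2.6180)·1.5 = 3.0514
y' = -0.5 + 1.5·sin(2.6180)·1.5 = 0.6250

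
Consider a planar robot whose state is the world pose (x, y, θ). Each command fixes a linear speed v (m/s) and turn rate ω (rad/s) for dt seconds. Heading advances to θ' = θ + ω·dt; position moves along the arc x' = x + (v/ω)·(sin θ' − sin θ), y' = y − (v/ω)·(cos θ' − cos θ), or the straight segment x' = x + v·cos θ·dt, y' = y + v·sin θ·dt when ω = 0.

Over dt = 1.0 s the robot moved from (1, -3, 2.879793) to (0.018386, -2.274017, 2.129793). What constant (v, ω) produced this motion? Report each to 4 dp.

Δθ = 2.129793 − 2.879793 = -0.750000
ω = Δθ/dt = -0.750000/1.0 = -0.7500
R = Δx/(sin θ' − sin θ) = -1.6667
v = R·ω = -1.6667·-0.7500 = 1.2500

v = 1.2500, ω = -0.7500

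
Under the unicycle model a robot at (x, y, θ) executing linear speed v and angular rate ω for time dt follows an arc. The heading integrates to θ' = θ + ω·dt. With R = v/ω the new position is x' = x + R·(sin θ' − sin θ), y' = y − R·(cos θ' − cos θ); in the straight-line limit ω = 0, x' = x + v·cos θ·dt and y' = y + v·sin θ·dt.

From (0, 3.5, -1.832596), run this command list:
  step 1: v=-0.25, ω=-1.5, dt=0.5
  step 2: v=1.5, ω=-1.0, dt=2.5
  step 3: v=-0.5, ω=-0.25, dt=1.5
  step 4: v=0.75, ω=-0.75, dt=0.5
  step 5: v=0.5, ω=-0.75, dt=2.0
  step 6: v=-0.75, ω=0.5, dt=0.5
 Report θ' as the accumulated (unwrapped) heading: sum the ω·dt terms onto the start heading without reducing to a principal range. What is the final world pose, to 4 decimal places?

(-1.5733, 5.0325, -7.0826)

step 1: θ'=-2.5826 (R=0.1667) → pose (0.0726, 3.5982, -2.5826)
step 2: θ'=-5.0826 (R=-1.5000) → pose (-2.1213, 5.4126, -5.0826)
step 3: θ'=-5.4576 (R=2.0000) → pose (-2.5159, 4.7799, -5.4576)
step 4: θ'=-5.8326 (R=-1.0000) → pose (-2.2164, 5.0020, -5.8326)
step 5: θ'=-7.3326 (R=-0.6667) → pose (-1.3480, 4.7339, -7.3326)
step 6: θ'=-7.0826 (R=-1.5000) → pose (-1.5733, 5.0325, -7.0826)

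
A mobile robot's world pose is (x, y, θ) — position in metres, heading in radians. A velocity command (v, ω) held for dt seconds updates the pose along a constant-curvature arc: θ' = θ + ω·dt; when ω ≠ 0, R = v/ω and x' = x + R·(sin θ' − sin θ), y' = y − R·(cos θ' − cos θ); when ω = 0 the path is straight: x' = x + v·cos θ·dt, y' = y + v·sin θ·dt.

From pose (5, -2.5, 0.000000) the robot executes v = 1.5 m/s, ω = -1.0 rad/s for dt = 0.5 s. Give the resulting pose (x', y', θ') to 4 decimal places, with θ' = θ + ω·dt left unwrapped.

(5.7191, -2.6836, -0.5000)

θ' = 0.0000 + -1.0·0.5 = -0.5000
R = v/ω = 1.5/-1.0 = -1.5000
x' = 5 + -1.5000·(sin -0.5000 − sin 0.0000) = 5.7191
y' = -2.5 − -1.5000·(cos -0.5000 − cos 0.0000) = -2.6836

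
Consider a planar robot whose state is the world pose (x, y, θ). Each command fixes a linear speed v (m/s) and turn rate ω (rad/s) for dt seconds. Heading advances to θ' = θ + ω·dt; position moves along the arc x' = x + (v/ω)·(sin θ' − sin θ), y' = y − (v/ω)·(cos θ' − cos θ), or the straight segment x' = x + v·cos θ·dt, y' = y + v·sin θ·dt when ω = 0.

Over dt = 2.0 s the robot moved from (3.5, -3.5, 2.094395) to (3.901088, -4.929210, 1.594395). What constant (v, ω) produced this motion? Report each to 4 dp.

v = -0.7500, ω = -0.2500

Δθ = 1.594395 − 2.094395 = -0.500000
ω = Δθ/dt = -0.500000/2.0 = -0.2500
R = −Δy/(cos θ' − cos θ) = 3.0000
v = R·ω = 3.0000·-0.2500 = -0.7500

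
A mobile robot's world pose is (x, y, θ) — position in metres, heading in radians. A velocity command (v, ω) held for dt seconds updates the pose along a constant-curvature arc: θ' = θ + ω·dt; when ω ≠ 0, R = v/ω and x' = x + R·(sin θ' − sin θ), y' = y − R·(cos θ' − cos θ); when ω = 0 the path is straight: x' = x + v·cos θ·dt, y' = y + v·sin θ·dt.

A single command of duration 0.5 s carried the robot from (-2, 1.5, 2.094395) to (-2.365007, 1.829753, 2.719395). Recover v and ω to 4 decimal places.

v = 1.0000, ω = 1.2500

Δθ = 2.719395 − 2.094395 = 0.625000
ω = Δθ/dt = 0.625000/0.5 = 1.2500
R = Δx/(sin θ' − sin θ) = 0.8000
v = R·ω = 0.8000·1.2500 = 1.0000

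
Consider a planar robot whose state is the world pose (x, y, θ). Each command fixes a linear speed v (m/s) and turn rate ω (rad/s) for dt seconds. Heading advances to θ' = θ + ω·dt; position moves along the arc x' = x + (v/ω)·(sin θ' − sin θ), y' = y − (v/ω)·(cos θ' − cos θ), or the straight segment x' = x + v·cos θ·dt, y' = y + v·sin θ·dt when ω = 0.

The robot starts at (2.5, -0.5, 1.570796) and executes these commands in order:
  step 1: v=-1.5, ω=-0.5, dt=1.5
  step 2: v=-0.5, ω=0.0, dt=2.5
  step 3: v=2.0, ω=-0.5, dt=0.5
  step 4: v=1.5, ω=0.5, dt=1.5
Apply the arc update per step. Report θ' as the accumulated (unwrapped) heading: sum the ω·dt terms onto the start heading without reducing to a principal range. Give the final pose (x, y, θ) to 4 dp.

step 1: θ'=0.8208 (R=3.0000) → pose (1.6951, -2.5449, 0.8208)
step 2: θ'=0.8208 (straight) → pose (0.8430, -3.4595, 0.8208)
step 3: θ'=0.5708 (R=-4.0000) → pose (1.6086, -2.8202, 0.5708)
step 4: θ'=1.3208 (R=3.0000) → pose (2.8944, -1.0380, 1.3208)

(2.8944, -1.0380, 1.3208)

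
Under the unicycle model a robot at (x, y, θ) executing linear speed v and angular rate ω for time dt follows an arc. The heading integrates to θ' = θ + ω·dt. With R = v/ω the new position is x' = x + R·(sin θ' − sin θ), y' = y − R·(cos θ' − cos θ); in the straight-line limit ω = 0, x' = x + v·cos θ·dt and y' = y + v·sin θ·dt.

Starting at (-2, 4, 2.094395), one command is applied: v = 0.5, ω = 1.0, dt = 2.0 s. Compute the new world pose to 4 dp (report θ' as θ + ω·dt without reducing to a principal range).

(-2.8405, 4.0397, 4.0944)

θ' = 2.0944 + 1.0·2.0 = 4.0944
R = v/ω = 0.5/1.0 = 0.5000
x' = -2 + 0.5000·(sin 4.0944 − sin 2.0944) = -2.8405
y' = 4 − 0.5000·(cos 4.0944 − cos 2.0944) = 4.0397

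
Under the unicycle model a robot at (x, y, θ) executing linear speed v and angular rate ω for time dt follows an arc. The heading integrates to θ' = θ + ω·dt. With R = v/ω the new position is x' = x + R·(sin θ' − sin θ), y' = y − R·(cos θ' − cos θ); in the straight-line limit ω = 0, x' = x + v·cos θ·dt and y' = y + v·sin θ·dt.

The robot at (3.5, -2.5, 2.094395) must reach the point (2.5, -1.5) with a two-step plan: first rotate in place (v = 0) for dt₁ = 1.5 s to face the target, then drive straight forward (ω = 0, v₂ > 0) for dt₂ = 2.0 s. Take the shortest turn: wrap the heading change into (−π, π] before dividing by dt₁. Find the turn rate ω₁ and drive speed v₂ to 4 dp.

ω₁ = 0.1745, v₂ = 0.7071

heading to target = atan2(-1.5−-2.5, 2.5−3.5) = 2.3562
Δθ = wrap(2.3562 − 2.0944) = 0.2618; ω₁ = Δθ/dt₁ = 0.1745
distance = √((2.5−3.5)² + (-1.5−-2.5)²) = 1.4142; v₂ = distance/dt₂ = 0.7071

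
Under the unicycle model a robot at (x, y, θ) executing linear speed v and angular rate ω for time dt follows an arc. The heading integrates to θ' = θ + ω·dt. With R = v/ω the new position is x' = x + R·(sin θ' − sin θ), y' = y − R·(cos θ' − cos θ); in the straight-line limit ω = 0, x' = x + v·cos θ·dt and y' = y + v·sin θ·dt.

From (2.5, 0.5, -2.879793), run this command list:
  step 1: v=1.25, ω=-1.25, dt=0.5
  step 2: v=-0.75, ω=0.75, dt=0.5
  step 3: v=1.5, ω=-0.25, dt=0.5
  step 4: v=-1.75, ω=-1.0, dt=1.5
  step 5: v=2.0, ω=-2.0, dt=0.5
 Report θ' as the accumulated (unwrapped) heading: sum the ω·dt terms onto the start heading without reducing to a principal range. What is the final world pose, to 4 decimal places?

step 1: θ'=-3.5048 (R=-1.0000) → pose (1.8859, 0.5312, -3.5048)
step 2: θ'=-3.1298 (R=-1.0000) → pose (2.2530, 0.4660, -3.1298)
step 3: θ'=-3.2548 (R=-6.0000) → pose (1.5044, 0.5040, -3.2548)
step 4: θ'=-4.7548 (R=1.7500) → pose (3.0552, -1.3090, -4.7548)
step 5: θ'=-5.7548 (R=-1.0000) → pose (3.5501, -0.4878, -5.7548)

(3.5501, -0.4878, -5.7548)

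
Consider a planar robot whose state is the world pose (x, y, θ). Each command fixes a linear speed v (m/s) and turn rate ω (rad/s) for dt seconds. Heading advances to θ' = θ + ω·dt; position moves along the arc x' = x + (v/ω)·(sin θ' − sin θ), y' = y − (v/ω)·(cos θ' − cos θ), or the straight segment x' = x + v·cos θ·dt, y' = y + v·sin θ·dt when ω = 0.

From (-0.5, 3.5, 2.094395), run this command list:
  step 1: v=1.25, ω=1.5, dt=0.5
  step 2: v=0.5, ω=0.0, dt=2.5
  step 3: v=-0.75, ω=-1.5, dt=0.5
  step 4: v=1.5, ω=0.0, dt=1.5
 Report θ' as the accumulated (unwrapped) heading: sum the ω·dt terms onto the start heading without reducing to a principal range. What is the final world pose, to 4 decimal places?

step 1: θ'=2.8444 (R=0.8333) → pose (-0.9777, 3.8801, 2.8444)
step 2: θ'=2.8444 (straight) → pose (-2.1729, 4.2462, 2.8444)
step 3: θ'=2.0944 (R=0.5000) → pose (-1.8863, 4.0181, 2.0944)
step 4: θ'=2.0944 (straight) → pose (-3.0113, 5.9667, 2.0944)

(-3.0113, 5.9667, 2.0944)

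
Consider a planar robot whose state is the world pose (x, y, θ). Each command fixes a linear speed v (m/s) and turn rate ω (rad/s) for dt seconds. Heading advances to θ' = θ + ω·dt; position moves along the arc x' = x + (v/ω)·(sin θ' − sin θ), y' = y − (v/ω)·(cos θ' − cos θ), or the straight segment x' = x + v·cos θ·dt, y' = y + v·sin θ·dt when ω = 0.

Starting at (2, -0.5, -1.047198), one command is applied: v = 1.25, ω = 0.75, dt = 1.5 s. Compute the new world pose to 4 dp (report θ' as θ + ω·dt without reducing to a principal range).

(3.5729, -1.3283, 0.0778)

θ' = -1.0472 + 0.75·1.5 = 0.0778
R = v/ω = 1.25/0.75 = 1.6667
x' = 2 + 1.6667·(sin 0.0778 − sin -1.0472) = 3.5729
y' = -0.5 − 1.6667·(cos 0.0778 − cos -1.0472) = -1.3283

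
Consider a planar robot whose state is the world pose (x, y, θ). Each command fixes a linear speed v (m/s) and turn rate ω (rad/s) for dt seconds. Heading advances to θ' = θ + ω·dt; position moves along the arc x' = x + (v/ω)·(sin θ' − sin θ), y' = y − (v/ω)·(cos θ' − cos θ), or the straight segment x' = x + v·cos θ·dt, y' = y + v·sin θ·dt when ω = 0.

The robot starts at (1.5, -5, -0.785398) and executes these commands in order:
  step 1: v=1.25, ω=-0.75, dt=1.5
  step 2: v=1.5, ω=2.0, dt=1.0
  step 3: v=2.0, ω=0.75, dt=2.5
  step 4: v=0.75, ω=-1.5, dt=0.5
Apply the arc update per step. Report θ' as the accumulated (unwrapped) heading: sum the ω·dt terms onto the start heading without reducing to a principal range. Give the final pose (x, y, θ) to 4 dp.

step 1: θ'=-1.9104 (R=-1.6667) → pose (1.8930, -6.7337, -1.9104)
step 2: θ'=0.0896 (R=0.7500) → pose (2.6672, -7.7305, 0.0896)
step 3: θ'=1.9646 (R=2.6667) → pose (4.8912, -4.0513, 1.9646)
step 4: θ'=1.2146 (R=-0.5000) → pose (4.8843, -3.6851, 1.2146)

(4.8843, -3.6851, 1.2146)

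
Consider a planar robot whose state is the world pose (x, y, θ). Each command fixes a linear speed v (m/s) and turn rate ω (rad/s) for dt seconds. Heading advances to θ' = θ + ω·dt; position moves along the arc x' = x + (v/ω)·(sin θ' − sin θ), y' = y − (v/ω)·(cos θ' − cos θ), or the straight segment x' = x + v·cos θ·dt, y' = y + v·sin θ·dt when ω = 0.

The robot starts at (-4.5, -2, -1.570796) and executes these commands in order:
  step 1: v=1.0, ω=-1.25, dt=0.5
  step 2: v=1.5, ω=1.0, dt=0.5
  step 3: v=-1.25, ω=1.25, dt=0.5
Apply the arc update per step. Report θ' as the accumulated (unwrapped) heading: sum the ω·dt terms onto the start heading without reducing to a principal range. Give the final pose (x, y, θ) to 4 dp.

step 1: θ'=-2.1958 (R=-0.8000) → pose (-4.6512, -2.4681, -2.1958)
step 2: θ'=-1.6958 (R=1.5000) → pose (-4.9231, -3.1587, -1.6958)
step 3: θ'=-1.0708 (R=-1.0000) → pose (-5.0377, -2.5546, -1.0708)

(-5.0377, -2.5546, -1.0708)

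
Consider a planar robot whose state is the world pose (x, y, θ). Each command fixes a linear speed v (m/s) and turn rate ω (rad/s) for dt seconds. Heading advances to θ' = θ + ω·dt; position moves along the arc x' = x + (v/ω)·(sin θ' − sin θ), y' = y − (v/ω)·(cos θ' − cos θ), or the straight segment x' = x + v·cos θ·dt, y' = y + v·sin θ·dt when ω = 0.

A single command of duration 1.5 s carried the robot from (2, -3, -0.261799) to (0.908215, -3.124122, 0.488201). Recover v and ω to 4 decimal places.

Δθ = 0.488201 − -0.261799 = 0.750000
ω = Δθ/dt = 0.750000/1.5 = 0.5000
R = Δx/(sin θ' − sin θ) = -1.5000
v = R·ω = -1.5000·0.5000 = -0.7500

v = -0.7500, ω = 0.5000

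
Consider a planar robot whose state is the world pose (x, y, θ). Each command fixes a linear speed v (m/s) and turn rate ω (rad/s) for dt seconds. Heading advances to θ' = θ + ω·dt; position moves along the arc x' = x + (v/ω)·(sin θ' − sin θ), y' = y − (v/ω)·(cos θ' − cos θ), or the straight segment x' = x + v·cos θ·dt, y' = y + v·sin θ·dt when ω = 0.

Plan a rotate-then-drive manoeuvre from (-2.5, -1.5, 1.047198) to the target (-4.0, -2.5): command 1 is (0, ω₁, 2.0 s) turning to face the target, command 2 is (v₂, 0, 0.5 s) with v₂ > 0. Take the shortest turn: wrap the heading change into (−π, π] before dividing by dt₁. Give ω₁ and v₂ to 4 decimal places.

ω₁ = 1.3412, v₂ = 3.6056

heading to target = atan2(-2.5−-1.5, -4−-2.5) = -2.5536
Δθ = wrap(-2.5536 − 1.0472) = 2.6824; ω₁ = Δθ/dt₁ = 1.3412
distance = √((-4−-2.5)² + (-2.5−-1.5)²) = 1.8028; v₂ = distance/dt₂ = 3.6056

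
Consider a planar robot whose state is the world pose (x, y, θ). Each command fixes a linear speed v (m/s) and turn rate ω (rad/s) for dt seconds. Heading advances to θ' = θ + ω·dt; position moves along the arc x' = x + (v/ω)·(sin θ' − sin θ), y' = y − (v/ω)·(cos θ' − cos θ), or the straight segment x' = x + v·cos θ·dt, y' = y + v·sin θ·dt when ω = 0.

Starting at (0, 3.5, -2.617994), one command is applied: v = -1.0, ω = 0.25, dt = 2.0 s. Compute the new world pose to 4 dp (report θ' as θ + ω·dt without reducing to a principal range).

(1.4159, 4.8829, -2.1180)

θ' = -2.6180 + 0.25·2.0 = -2.1180
R = v/ω = -1.0/0.25 = -4.0000
x' = 0 + -4.0000·(sin -2.1180 − sin -2.6180) = 1.4159
y' = 3.5 − -4.0000·(cos -2.1180 − cos -2.6180) = 4.8829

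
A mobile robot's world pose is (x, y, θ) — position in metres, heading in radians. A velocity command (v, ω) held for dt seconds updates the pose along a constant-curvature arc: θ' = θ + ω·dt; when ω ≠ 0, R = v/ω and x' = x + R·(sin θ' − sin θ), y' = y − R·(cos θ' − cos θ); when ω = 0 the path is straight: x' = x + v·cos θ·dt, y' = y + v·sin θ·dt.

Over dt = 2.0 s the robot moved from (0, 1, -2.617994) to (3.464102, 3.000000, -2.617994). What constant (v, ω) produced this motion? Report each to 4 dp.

Δθ = -2.617994 − -2.617994 = 0.000000
ω = Δθ/dt = 0.000000/2.0 = 0.0000
ω = 0 → v = (Δx·cos θ + Δy·sin θ)/dt = -2.0000

v = -2.0000, ω = 0.0000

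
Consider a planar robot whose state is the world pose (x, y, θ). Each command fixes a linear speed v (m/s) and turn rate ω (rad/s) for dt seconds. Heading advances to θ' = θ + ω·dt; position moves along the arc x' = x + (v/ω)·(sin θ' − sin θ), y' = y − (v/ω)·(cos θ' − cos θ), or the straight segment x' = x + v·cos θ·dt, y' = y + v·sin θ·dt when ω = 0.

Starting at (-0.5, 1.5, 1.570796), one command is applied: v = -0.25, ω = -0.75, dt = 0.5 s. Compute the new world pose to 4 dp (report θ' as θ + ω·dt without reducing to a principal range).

θ' = 1.5708 + -0.75·0.5 = 1.1958
R = v/ω = -0.25/-0.75 = 0.3333
x' = -0.5 + 0.3333·(sin 1.1958 − sin 1.5708) = -0.5232
y' = 1.5 − 0.3333·(cos 1.1958 − cos 1.5708) = 1.3779

(-0.5232, 1.3779, 1.1958)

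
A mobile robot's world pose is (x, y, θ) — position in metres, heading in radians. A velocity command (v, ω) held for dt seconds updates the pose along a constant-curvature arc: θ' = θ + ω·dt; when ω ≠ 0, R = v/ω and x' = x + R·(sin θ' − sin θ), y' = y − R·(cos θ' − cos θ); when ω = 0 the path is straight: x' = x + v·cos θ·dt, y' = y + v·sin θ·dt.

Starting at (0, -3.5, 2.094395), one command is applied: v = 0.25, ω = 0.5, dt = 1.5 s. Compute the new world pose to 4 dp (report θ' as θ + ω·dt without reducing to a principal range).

(-0.2866, -3.2719, 2.8444)

θ' = 2.0944 + 0.5·1.5 = 2.8444
R = v/ω = 0.25/0.5 = 0.5000
x' = 0 + 0.5000·(sin 2.8444 − sin 2.0944) = -0.2866
y' = -3.5 − 0.5000·(cos 2.8444 − cos 2.0944) = -3.2719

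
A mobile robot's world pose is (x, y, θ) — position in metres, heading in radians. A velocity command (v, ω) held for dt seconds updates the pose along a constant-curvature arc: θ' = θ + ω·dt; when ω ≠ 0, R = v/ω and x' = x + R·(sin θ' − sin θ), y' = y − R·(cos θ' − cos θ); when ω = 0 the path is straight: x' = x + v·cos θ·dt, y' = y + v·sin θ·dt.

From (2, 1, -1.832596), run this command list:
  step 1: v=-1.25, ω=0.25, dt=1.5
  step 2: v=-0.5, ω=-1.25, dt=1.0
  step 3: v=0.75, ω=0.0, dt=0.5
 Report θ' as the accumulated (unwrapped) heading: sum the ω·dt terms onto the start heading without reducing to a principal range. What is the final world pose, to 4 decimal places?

step 1: θ'=-1.4576 (R=-5.0000) → pose (2.1384, 2.8589, -1.4576)
step 2: θ'=-2.7076 (R=0.4000) → pose (2.3676, 3.2670, -2.7076)
step 3: θ'=-2.7076 (straight) → pose (2.0274, 3.1093, -2.7076)

(2.0274, 3.1093, -2.7076)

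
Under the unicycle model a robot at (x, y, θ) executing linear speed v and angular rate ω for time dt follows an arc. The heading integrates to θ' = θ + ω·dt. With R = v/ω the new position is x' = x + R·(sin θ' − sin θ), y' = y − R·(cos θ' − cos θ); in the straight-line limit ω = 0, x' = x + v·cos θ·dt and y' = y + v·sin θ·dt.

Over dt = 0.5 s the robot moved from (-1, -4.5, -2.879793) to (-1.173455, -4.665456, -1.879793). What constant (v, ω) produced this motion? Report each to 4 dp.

Δθ = -1.879793 − -2.879793 = 1.000000
ω = Δθ/dt = 1.000000/0.5 = 2.0000
R = Δx/(sin θ' − sin θ) = 0.2500
v = R·ω = 0.2500·2.0000 = 0.5000

v = 0.5000, ω = 2.0000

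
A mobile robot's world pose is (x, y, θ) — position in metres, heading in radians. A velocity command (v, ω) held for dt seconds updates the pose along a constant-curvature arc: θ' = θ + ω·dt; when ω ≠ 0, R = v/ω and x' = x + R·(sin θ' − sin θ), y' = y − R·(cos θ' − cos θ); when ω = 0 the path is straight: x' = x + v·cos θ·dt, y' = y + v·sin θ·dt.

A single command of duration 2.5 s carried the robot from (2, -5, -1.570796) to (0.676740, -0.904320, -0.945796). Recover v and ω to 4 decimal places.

v = -1.7500, ω = 0.2500

Δθ = -0.945796 − -1.570796 = 0.625000
ω = Δθ/dt = 0.625000/2.5 = 0.2500
R = −Δy/(cos θ' − cos θ) = -7.0000
v = R·ω = -7.0000·0.2500 = -1.7500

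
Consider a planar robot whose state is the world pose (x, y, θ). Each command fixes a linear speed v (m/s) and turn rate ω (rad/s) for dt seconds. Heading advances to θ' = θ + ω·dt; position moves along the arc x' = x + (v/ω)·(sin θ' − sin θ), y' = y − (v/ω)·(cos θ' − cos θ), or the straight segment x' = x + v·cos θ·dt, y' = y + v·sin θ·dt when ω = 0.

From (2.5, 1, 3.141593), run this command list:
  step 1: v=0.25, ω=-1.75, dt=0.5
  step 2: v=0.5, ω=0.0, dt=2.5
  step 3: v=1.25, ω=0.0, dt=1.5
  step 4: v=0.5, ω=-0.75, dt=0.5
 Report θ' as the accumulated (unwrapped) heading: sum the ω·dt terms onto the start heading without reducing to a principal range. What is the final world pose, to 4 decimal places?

(0.2663, 3.6670, 1.8916)

step 1: θ'=2.2666 (R=-0.1429) → pose (2.3904, 1.0513, 2.2666)
step 2: θ'=2.2666 (straight) → pose (1.5891, 2.0107, 2.2666)
step 3: θ'=2.2666 (straight) → pose (0.3872, 3.4499, 2.2666)
step 4: θ'=1.8916 (R=-0.6667) → pose (0.2663, 3.6670, 1.8916)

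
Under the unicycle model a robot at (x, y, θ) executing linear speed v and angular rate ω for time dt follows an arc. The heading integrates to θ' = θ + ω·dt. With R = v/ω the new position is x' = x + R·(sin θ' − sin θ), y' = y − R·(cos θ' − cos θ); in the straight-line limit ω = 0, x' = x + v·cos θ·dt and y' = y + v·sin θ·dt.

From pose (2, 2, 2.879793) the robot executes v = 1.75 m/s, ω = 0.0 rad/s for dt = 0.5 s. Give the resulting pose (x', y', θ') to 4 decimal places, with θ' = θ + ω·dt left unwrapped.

(1.1548, 2.2265, 2.8798)

θ' = 2.8798 + 0.0·0.5 = 2.8798
ω = 0 → straight: x' = 2 + 1.75·cos(2.8798)·0.5 = 1.1548
y' = 2 + 1.75·sin(2.8798)·0.5 = 2.2265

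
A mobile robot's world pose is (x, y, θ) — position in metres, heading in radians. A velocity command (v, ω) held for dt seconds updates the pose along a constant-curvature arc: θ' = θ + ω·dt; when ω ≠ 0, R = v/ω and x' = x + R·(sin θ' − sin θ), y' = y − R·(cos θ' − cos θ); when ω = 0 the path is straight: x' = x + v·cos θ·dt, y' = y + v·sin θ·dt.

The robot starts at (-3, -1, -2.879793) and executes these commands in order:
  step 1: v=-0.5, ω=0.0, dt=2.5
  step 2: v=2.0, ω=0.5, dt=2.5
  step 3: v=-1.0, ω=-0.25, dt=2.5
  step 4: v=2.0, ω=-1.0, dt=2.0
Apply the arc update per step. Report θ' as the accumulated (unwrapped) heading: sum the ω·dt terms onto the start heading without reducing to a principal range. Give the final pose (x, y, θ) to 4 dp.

step 1: θ'=-2.8798 (straight) → pose (-1.7926, -0.6765, -2.8798)
step 2: θ'=-1.6298 (R=4.0000) → pose (-4.7504, -4.3043, -1.6298)
step 3: θ'=-2.2548 (R=4.0000) → pose (-3.8575, -2.0126, -2.2548)
step 4: θ'=-4.2548 (R=-2.0000) → pose (-7.2019, -1.6324, -4.2548)

(-7.2019, -1.6324, -4.2548)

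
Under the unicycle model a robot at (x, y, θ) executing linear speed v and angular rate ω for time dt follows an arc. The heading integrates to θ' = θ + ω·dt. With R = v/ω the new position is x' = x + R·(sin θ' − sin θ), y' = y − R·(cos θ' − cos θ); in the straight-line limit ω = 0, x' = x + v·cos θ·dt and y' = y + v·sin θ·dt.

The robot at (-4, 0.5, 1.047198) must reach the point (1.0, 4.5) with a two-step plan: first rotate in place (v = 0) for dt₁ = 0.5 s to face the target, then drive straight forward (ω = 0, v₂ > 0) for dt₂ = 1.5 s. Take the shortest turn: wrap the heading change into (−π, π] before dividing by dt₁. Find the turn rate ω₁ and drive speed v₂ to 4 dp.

ω₁ = -0.7449, v₂ = 4.2687

heading to target = atan2(4.5−0.5, 1−-4) = 0.6747
Δθ = wrap(0.6747 − 1.0472) = -0.3725; ω₁ = Δθ/dt₁ = -0.7449
distance = √((1−-4)² + (4.5−0.5)²) = 6.4031; v₂ = distance/dt₂ = 4.2687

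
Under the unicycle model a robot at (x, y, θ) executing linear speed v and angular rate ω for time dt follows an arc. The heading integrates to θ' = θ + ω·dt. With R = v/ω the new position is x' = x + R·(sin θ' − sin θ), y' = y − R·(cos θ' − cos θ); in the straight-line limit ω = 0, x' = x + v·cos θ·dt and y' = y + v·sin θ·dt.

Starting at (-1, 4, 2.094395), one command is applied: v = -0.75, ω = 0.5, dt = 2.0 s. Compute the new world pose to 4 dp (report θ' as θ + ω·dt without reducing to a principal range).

(0.2283, 3.2517, 3.0944)

θ' = 2.0944 + 0.5·2.0 = 3.0944
R = v/ω = -0.75/0.5 = -1.5000
x' = -1 + -1.5000·(sin 3.0944 − sin 2.0944) = 0.2283
y' = 4 − -1.5000·(cos 3.0944 − cos 2.0944) = 3.2517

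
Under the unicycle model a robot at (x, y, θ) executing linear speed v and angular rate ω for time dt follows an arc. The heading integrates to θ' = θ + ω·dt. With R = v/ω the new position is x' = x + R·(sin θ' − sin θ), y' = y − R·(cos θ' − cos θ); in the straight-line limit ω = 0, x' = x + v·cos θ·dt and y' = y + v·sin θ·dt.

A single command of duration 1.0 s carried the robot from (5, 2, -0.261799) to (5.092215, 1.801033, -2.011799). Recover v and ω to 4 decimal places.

Δθ = -2.011799 − -0.261799 = -1.750000
ω = Δθ/dt = -1.750000/1.0 = -1.7500
R = −Δy/(cos θ' − cos θ) = -0.1429
v = R·ω = -0.1429·-1.7500 = 0.2500

v = 0.2500, ω = -1.7500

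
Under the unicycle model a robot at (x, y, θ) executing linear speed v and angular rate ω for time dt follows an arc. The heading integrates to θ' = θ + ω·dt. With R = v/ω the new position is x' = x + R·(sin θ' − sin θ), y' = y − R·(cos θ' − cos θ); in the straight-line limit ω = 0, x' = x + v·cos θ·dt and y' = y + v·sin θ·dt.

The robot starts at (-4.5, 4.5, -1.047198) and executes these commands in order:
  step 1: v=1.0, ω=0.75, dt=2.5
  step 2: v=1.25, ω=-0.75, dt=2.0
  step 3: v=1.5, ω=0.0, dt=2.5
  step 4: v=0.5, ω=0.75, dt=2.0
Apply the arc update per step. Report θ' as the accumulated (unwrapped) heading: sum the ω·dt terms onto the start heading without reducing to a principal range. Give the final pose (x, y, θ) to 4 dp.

step 1: θ'=0.8278 (R=1.3333) → pose (-2.3634, 4.2647, 0.8278)
step 2: θ'=-0.6722 (R=-1.6667) → pose (-0.0981, 4.4413, -0.6722)
step 3: θ'=-0.6722 (straight) → pose (2.8361, 2.1061, -0.6722)
step 4: θ'=0.8278 (R=0.6667) → pose (3.7422, 2.1768, 0.8278)

(3.7422, 2.1768, 0.8278)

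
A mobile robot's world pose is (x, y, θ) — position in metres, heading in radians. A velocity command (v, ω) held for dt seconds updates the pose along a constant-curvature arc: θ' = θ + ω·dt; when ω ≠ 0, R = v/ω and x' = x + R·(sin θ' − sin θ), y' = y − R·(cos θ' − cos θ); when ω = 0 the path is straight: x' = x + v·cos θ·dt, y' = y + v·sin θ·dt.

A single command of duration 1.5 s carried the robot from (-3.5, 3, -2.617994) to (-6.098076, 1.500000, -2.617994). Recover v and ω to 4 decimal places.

Δθ = -2.617994 − -2.617994 = 0.000000
ω = Δθ/dt = 0.000000/1.5 = 0.0000
ω = 0 → v = (Δx·cos θ + Δy·sin θ)/dt = 2.0000

v = 2.0000, ω = 0.0000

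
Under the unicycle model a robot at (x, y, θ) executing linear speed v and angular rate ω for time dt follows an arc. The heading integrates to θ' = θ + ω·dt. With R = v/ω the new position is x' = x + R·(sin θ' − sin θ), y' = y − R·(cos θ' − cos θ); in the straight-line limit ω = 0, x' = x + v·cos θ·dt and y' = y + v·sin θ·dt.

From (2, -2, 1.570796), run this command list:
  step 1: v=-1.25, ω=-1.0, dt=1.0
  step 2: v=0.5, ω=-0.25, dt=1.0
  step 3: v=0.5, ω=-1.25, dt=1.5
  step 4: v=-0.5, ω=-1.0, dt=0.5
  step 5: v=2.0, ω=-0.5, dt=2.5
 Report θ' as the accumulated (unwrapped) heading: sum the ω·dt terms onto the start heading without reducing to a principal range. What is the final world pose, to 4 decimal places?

(-1.7306, -5.0571, -3.3042)

step 1: θ'=0.5708 (R=1.2500) → pose (1.4254, -3.0518, 0.5708)
step 2: θ'=0.3208 (R=-2.0000) → pose (1.8753, -2.8368, 0.3208)
step 3: θ'=-1.5542 (R=-0.4000) → pose (2.4014, -3.2098, -1.5542)
step 4: θ'=-2.0542 (R=0.5000) → pose (2.4586, -2.9691, -2.0542)
step 5: θ'=-3.3042 (R=-4.0000) → pose (-1.7306, -5.0571, -3.3042)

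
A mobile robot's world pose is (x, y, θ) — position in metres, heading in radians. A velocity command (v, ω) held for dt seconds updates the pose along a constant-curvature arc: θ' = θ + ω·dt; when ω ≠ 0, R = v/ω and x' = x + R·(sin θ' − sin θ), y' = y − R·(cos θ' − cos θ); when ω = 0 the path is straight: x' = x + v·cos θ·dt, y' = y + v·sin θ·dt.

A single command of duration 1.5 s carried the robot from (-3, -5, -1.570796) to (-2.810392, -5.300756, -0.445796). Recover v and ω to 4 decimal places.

v = 0.2500, ω = 0.7500

Δθ = -0.445796 − -1.570796 = 1.125000
ω = Δθ/dt = 1.125000/1.5 = 0.7500
R = −Δy/(cos θ' − cos θ) = 0.3333
v = R·ω = 0.3333·0.7500 = 0.2500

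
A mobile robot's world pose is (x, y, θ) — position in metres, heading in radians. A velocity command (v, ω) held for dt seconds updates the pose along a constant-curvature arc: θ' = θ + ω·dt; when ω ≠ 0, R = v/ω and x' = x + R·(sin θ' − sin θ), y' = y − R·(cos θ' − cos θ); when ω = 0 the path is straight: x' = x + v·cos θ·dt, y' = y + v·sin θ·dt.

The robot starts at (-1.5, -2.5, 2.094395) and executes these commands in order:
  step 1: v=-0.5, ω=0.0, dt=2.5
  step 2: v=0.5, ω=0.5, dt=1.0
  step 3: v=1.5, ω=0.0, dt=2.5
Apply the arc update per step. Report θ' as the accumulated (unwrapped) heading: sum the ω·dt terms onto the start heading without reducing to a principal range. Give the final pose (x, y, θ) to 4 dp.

step 1: θ'=2.0944 (straight) → pose (-0.8750, -3.5825, 2.0944)
step 2: θ'=2.5944 (R=1.0000) → pose (-1.2207, -3.2285, 2.5944)
step 3: θ'=2.5944 (straight) → pose (-4.4232, -1.2774, 2.5944)

(-4.4232, -1.2774, 2.5944)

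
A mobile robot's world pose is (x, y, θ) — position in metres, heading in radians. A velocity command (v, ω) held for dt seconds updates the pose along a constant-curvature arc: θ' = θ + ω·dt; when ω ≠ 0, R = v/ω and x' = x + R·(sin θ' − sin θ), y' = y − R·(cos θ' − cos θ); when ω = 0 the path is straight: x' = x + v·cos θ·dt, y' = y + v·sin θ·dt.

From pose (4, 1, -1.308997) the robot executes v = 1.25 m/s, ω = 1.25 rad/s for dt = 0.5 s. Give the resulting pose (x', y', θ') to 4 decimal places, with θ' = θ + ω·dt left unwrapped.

θ' = -1.3090 + 1.25·0.5 = -0.6840
R = v/ω = 1.25/1.25 = 1.0000
x' = 4 + 1.0000·(sin -0.6840 − sin -1.3090) = 4.3340
y' = 1 − 1.0000·(cos -0.6840 − cos -1.3090) = 0.4838

(4.3340, 0.4838, -0.6840)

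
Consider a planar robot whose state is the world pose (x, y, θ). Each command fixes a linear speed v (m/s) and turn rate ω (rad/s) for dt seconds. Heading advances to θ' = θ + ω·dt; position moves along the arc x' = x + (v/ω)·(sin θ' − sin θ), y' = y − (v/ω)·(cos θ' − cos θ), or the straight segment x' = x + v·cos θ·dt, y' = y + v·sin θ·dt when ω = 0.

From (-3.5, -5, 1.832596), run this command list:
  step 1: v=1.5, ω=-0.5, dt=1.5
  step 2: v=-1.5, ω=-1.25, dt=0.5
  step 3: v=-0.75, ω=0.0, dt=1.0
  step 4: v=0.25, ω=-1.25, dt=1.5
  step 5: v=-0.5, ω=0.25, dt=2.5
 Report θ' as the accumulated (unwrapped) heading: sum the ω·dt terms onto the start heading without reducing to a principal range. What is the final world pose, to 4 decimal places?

step 1: θ'=1.0826 (R=-3.0000) → pose (-3.2518, -2.8164, 1.0826)
step 2: θ'=0.4576 (R=1.2000) → pose (-3.7814, -3.3301, 0.4576)
step 3: θ'=0.4576 (straight) → pose (-4.4543, -3.6615, 0.4576)
step 4: θ'=-1.4174 (R=-0.2000) → pose (-4.1682, -3.8103, -1.4174)
step 5: θ'=-0.7924 (R=-2.0000) → pose (-4.7207, -2.7116, -0.7924)

(-4.7207, -2.7116, -0.7924)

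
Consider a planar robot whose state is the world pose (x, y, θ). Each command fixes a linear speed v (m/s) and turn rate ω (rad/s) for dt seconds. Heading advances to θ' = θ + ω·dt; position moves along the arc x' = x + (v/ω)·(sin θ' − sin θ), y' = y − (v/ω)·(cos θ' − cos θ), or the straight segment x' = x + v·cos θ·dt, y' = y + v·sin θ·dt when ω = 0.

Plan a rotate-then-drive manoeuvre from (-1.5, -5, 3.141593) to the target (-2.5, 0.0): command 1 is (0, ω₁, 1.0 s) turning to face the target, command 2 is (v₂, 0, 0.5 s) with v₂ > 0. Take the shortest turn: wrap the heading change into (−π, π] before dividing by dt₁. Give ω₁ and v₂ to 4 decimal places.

heading to target = atan2(0−-5, -2.5−-1.5) = 1.7682
Δθ = wrap(1.7682 − 3.1416) = -1.3734; ω₁ = Δθ/dt₁ = -1.3734
distance = √((-2.5−-1.5)² + (0−-5)²) = 5.0990; v₂ = distance/dt₂ = 10.1980

ω₁ = -1.3734, v₂ = 10.1980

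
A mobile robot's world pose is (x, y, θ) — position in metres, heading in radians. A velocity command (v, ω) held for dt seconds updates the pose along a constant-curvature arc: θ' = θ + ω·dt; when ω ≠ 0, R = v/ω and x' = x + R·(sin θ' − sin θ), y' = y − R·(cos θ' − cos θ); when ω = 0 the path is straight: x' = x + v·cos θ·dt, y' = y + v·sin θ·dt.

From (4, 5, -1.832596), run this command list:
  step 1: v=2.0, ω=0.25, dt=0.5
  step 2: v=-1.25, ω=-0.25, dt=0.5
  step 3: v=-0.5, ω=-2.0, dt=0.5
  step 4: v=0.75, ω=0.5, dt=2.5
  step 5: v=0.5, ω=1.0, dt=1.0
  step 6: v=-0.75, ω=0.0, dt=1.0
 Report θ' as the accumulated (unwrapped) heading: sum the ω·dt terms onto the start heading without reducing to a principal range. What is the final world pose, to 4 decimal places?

(2.6461, 3.3841, -0.5826)

step 1: θ'=-1.7076 (R=8.0000) → pose (3.8021, 4.0204, -1.7076)
step 2: θ'=-1.8326 (R=5.0000) → pose (3.9258, 4.6327, -1.8326)
step 3: θ'=-2.8326 (R=0.2500) → pose (4.0913, 4.8061, -2.8326)
step 4: θ'=-1.5826 (R=1.5000) → pose (3.0475, 3.3949, -1.5826)
step 5: θ'=-0.5826 (R=0.5000) → pose (3.2724, 2.9714, -0.5826)
step 6: θ'=-0.5826 (straight) → pose (2.6461, 3.3841, -0.5826)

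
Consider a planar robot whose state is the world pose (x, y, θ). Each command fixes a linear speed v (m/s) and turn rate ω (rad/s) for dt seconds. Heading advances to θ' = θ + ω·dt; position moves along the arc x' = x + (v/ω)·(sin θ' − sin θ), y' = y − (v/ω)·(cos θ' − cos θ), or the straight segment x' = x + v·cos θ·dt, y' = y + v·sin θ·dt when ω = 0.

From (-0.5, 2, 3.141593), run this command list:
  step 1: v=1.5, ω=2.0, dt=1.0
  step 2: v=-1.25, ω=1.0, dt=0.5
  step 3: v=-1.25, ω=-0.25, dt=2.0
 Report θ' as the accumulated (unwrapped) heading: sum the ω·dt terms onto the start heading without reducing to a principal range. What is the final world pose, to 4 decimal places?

step 1: θ'=5.1416 (R=0.7500) → pose (-1.1820, 0.9379, 5.1416)
step 2: θ'=5.6416 (R=-1.2500) → pose (-1.5705, 1.4191, 5.6416)
step 3: θ'=5.1416 (R=5.0000) → pose (-3.1246, 3.3441, 5.1416)

(-3.1246, 3.3441, 5.1416)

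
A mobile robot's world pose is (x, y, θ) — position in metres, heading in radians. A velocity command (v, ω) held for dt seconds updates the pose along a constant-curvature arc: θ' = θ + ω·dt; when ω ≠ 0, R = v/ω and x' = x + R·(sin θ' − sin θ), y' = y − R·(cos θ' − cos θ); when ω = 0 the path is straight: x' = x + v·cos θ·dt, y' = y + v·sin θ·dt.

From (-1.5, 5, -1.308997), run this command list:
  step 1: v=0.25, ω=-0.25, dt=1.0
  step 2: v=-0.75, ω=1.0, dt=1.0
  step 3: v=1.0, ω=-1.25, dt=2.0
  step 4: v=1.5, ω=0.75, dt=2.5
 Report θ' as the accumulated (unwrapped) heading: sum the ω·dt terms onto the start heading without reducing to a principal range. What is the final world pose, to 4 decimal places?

(-3.8637, 1.1568, -1.1840)

step 1: θ'=-1.5590 (R=-1.0000) → pose (-1.4660, 4.7530, -1.5590)
step 2: θ'=-0.5590 (R=-0.7500) → pose (-1.8182, 5.3800, -0.5590)
step 3: θ'=-3.0590 (R=-0.8000) → pose (-2.1765, 3.9045, -3.0590)
step 4: θ'=-1.1840 (R=2.0000) → pose (-3.8637, 1.1568, -1.1840)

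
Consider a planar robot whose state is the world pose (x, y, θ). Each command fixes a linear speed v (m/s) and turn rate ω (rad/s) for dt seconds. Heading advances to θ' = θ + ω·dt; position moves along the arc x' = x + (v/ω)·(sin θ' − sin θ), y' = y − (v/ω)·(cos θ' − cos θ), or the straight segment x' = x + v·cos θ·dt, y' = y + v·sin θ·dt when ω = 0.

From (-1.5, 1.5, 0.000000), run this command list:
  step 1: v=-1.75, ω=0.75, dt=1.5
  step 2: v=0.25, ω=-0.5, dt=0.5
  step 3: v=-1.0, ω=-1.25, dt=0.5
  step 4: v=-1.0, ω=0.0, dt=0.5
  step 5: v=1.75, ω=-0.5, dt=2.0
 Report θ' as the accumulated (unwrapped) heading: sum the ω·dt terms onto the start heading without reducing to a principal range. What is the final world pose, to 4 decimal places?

step 1: θ'=1.1250 (R=-2.3333) → pose (-3.6053, 0.1727, 1.1250)
step 2: θ'=0.8750 (R=-0.5000) → pose (-3.5379, 0.2777, 0.8750)
step 3: θ'=0.2500 (R=0.8000) → pose (-3.9540, 0.0153, 0.2500)
step 4: θ'=0.2500 (straight) → pose (-4.4385, -0.1084, 0.2500)
step 5: θ'=-0.7500 (R=-3.5000) → pose (-1.1868, -0.9387, -0.7500)

(-1.1868, -0.9387, -0.7500)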